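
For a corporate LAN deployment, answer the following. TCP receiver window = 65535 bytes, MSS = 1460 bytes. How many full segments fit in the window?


Given: RWND = 65535 bytes, MSS = 1460 bytes
Full segments = floor(RWND / MSS)
Full segments = floor(65535 / 1460)
Full segments = floor(44.887) = 44

44


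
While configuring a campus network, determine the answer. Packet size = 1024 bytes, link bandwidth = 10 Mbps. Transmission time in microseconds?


Given: packet = 1024 bytes, bandwidth = 10 Mbps
Packet in bits = 1024 * 8 = 8192 bits
Bandwidth = 10 * 10^6 = 10000000 bps
Time = 8192 / 10000000 seconds
Time in us = 8192 * 10^6 / 10000000 = 819.2

819.2


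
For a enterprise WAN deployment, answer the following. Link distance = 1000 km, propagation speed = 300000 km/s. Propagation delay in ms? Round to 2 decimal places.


Given: distance = 1000 km, speed = 300000 km/s
Delay = distance / speed = 1000 / 300000 seconds
Delay in ms = 1000 * 1000 / 300000
Delay = 3.3333 ms
Rounded to 2 dp = 3.33 ms

3.33


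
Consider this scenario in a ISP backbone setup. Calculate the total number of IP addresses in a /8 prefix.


Given: CIDR prefix /8
Host bits = 32 - 8 = 24
Total addresses = 2^24 = 16777216

16777216


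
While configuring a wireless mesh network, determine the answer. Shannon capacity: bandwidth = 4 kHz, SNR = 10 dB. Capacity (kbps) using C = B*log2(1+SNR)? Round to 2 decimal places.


Given: B = 4 kHz, SNR = 10 dB
SNR linear = 10^(10/10) = 10
1 + SNR = 11
log2(11) = 3.4594316186
C = 4 * 1000 * 3.4594316186 = 13837.7265 bps
C = 13.837726 kbps -> 13.84 kbps (2 dp)

13.84


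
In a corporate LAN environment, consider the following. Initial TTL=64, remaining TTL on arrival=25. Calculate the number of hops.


Given: initial TTL = 64, received TTL = 25
Hops = initial TTL - received TTL
Hops = 64 - 25 = 39

39


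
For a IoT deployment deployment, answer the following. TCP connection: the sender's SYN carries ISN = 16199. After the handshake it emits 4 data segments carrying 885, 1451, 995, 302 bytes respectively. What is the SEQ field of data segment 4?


The SYN occupies sequence number ISN = 16199, so the first data byte is ISN + 1 = 16200.
SEQ of data segment i = (ISN + 1) + sum of payload sizes of segments 1..i-1.
Segment 1: SEQ = 16200, payload = 885 bytes
Segment 2: SEQ = 17085, payload = 1451 bytes
Segment 3: SEQ = 18536, payload = 995 bytes
Segment 4: SEQ = 19531, payload = 302 bytes
SEQ of segment 4 = 16200 + 885 + 1451 + 995 = 19531

19531


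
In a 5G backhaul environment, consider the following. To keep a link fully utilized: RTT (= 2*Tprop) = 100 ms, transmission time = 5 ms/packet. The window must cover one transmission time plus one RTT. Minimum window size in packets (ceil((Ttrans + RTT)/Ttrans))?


Given: Ttrans = 5 ms, RTT = 100 ms (= 2 * Tprop, Tprop = 50 ms)
Time until first ACK returns = Ttrans + RTT = 5 + 100 = 105 ms
Need W * Ttrans >= Ttrans + RTT  ->  W >= (Ttrans + RTT) / Ttrans
(Ttrans + RTT) / Ttrans = 105 / 5 = 21
W_min = ceil(21) = 21

21


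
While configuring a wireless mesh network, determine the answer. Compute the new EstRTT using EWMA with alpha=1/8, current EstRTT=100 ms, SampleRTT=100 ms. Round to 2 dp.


Given: EstRTT = 100 ms, SampleRTT = 100 ms, alpha = 1/8
New EstRTT = (1 - alpha) * EstRTT + alpha * SampleRTT
(7/8) * 100 = 87.5
(1/8) * 100 = 12.5
New EstRTT = 87.5 + 12.5 = 100 ms -> 100.00 ms (2 dp)

100.00


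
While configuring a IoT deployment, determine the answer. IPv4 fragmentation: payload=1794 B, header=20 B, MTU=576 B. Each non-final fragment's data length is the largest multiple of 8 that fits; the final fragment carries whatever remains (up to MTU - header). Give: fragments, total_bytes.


Max data per non-final fragment = floor((MTU - header)/8)*8 = floor((576 - 20)/8)*8 = floor(556/8)*8 = 552 B
Final fragment needs no 8-byte alignment: it can carry up to MTU - header = 556 B
Non-final fragments needed = ceil((payload - 556) / 552) = ceil(1238/552) = ceil(2.2428) = 3
Number of fragments = 3 + 1 = 4
Fragment sizes (data): 3 * 552 B + 138 B (last, 138 <= 556 OK)
Total bytes sent = payload + n_frags * header = 1794 + 4*20 = 1794 + 80 = 1874 B

4, 1874


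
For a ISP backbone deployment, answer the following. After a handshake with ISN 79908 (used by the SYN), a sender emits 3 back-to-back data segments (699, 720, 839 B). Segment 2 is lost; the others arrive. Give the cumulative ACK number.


SYN uses sequence number 79908; first data byte = ISN + 1 = 79909.
Segment 1: SEQ = 79909, len = 699 B, covers [79909, 80607]
Segment 2: SEQ = 80608, len = 720 B, covers [80608, 81327] [LOST]
Segment 3: SEQ = 81328, len = 839 B, covers [81328, 82166]
In-order data received: bytes [79909, 80607] (segments 1..1).
Segment 2 missing -> gap begins at byte 80608; later segments buffered out of order.
Cumulative ACK = next expected in-order byte = 79909 + 699 = 80608

80608


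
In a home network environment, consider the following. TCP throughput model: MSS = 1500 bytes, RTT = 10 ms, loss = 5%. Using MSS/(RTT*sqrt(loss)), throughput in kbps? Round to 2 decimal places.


Given: MSS = 1500 bytes, RTT = 10 ms, loss = 5%
RTT in seconds = 10 / 1000 = 0.01
Loss rate = 5% = 0.05
sqrt(loss) = sqrt(0.05) = 0.223606797750
Throughput (bytes/s) = 1500 / (0.01 * 0.223606797750) = 670820.3932
Throughput (kbps) = 670820.3932 * 8 / 1000 = 5366.563146 -> 5366.56 kbps (2 dp)

5366.56


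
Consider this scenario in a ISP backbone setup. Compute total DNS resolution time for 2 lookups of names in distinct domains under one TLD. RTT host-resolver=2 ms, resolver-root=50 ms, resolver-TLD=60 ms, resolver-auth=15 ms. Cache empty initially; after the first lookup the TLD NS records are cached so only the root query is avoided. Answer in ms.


Lookup 1 (cold cache): local + root + TLD + auth = 2 + 50 + 60 + 15 = 127 ms
Lookups 2..2 (TLD NS cached -> skip root; new domain -> still ask TLD and auth): local + TLD + auth = 2 + 60 + 15 = 77 ms each
Remaining 1 lookups: 1 * 77 = 77 ms
Total = 127 + 77 = 204 ms

204


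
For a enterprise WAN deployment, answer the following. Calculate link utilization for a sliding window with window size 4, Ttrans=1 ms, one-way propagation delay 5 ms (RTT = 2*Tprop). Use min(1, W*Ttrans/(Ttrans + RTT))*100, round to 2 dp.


Given: W = 4, Ttrans = 1 ms, RTT = 10 ms (= 2 * Tprop, Tprop = 5 ms)
Cycle time = Ttrans + RTT = 1 + 10 = 11 ms (first packet sent until its ACK returns)
W * Ttrans = 4 * 1 = 4 ms of sending per cycle
W * Ttrans / (Ttrans + RTT) = 4 / 11 = 0.363636
U = min(1, 0.363636) = 0.363636
U% = 36.36%

36.36


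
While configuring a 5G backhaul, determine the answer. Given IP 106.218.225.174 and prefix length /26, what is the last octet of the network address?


Given: IP = 106.218.225.174, prefix = /26
Subnet mask = 255.255.255.192
Last octet of IP: 174
Last octet of mask: 192
Network last octet = 174 AND 192 = 128

128


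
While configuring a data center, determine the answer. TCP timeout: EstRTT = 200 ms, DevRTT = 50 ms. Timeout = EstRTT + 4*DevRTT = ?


Given: EstRTT = 200 ms, DevRTT = 50 ms
Timeout = EstRTT + 4 * DevRTT
4 * DevRTT = 4 * 50 = 200
Timeout = 200 + 200 = 400 ms

400


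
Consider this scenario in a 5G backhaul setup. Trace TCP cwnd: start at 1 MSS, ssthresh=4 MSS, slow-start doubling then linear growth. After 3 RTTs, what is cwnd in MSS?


RTT 0: cwnd = 1 MSS (initial)
RTT 1: cwnd = 2 MSS (slow start, doubled)
RTT 2: cwnd = 4 MSS (slow start, doubled)
RTT 3: cwnd = 5 MSS (congestion avoidance, +1)

5


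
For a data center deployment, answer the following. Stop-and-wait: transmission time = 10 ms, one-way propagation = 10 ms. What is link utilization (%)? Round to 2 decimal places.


Given: Ttrans = 10 ms, Tprop = 10 ms
RTT = 2 * Tprop = 2 * 10 = 20 ms
U = Ttrans / (Ttrans + RTT)
U = 10 / (10 + 20)
U = 10 / 30 = 0.333333
U% = 33.33%

33.33


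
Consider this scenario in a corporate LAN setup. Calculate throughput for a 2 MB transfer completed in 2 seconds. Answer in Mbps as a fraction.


Given: file = 2 MB, time = 2 s
File in Mb = 2 * 8 = 16 Mb
Throughput = 16 / 2 Mbps
Throughput = 8 Mbps

8


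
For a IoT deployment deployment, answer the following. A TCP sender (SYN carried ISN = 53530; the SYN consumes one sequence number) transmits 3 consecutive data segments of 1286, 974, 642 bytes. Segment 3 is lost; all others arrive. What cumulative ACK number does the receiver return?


SYN uses sequence number 53530; first data byte = ISN + 1 = 53531.
Segment 1: SEQ = 53531, len = 1286 B, covers [53531, 54816]
Segment 2: SEQ = 54817, len = 974 B, covers [54817, 55790]
Segment 3: SEQ = 55791, len = 642 B, covers [55791, 56432] [LOST]
In-order data received: bytes [53531, 55790] (segments 1..2).
Segment 3 missing -> gap begins at byte 55791.
Cumulative ACK = next expected in-order byte = 53531 + 1286 + 974 = 55791

55791


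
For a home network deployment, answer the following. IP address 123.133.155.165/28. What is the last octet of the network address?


Given: IP = 123.133.155.165, prefix = /28
Subnet mask = 255.255.255.240
Last octet of IP: 165
Last octet of mask: 240
Network last octet = 165 AND 240 = 160

160


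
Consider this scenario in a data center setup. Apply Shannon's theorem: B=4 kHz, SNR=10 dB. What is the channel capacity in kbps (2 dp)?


Given: B = 4 kHz, SNR = 10 dB
SNR linear = 10^(10/10) = 10
1 + SNR = 11
log2(11) = 3.4594316186
C = 4 * 1000 * 3.4594316186 = 13837.7265 bps
C = 13.837726 kbps -> 13.84 kbps (2 dp)

13.84


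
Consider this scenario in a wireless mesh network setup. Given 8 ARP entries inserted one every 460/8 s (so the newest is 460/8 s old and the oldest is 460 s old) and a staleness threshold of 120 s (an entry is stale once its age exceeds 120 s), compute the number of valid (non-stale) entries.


Ages are k * 460/8 s for k = 1..8 (spacing = 57.5000 s).
Entry k is valid iff k * 460/8 <= 120 iff k <= 8 * 120 / 460 = 2.0870
n_valid = floor(2.0870) = 2
(n_stale = 8 - 2 = 6)

2


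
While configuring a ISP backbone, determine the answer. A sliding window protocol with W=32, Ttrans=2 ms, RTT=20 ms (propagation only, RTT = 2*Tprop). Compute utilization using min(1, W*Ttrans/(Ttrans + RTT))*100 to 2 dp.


Given: W = 32, Ttrans = 2 ms, RTT = 20 ms (= 2 * Tprop, Tprop = 10 ms)
Cycle time = Ttrans + RTT = 2 + 20 = 22 ms (first packet sent until its ACK returns)
W * Ttrans = 32 * 2 = 64 ms of sending per cycle
W * Ttrans / (Ttrans + RTT) = 64 / 22 = 2.909091
U = min(1, 2.909091) = 1.000000
U% = 100.00%

100.00


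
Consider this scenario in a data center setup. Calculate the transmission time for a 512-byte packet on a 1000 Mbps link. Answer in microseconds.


Given: packet = 512 bytes, bandwidth = 1000 Mbps
Packet in bits = 512 * 8 = 4096 bits
Bandwidth = 1000 * 10^6 = 1000000000 bps
Time = 4096 / 1000000000 seconds
Time in us = 4096 * 10^6 / 1000000000 = 4.096

4.096


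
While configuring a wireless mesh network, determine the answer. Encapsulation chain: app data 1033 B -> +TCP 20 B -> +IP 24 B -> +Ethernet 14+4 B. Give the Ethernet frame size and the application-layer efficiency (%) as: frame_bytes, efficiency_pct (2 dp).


TCP segment = 1033 + 20 = 1053 B
IP packet = 1053 + 24 = 1077 B
Ethernet frame = 1077 + 14 + 4 = 1095 B
Efficiency = app / frame = 1033 / 1095 = 0.943379 = 94.3379% -> 94.34% (2 dp)

1095, 94.34


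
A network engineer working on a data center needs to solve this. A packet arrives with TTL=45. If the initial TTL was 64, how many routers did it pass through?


Given: initial TTL = 64, received TTL = 45
Hops = initial TTL - received TTL
Hops = 64 - 45 = 19

19


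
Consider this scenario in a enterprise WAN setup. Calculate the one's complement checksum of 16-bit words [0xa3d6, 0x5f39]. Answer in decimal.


Given words: [0xa3d6, 0x5f39]
Step 1: Sum all words
Raw sum = 41942 + 24377 = 66319
Step 2: Fold carry: (783 + 1) = 784
One's complement = ~784 & 0xFFFF = 64751

64751


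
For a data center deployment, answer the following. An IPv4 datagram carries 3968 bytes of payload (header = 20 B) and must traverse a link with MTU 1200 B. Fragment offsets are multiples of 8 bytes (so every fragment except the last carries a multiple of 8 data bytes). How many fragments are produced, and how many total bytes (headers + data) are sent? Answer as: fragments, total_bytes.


Max data per non-final fragment = floor((MTU - header)/8)*8 = floor((1200 - 20)/8)*8 = floor(1180/8)*8 = 1176 B
Final fragment needs no 8-byte alignment: it can carry up to MTU - header = 1180 B
Non-final fragments needed = ceil((payload - 1180) / 1176) = ceil(2788/1176) = ceil(2.3707) = 3
Number of fragments = 3 + 1 = 4
Fragment sizes (data): 3 * 1176 B + 440 B (last, 440 <= 1180 OK)
Total bytes sent = payload + n_frags * header = 3968 + 4*20 = 3968 + 80 = 4048 B

4, 4048


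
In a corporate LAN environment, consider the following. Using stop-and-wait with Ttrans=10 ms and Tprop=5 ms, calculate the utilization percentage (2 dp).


Given: Ttrans = 10 ms, Tprop = 5 ms
RTT = 2 * Tprop = 2 * 5 = 10 ms
U = Ttrans / (Ttrans + RTT)
U = 10 / (10 + 10)
U = 10 / 20 = 0.5
U% = 50.00%

50.00


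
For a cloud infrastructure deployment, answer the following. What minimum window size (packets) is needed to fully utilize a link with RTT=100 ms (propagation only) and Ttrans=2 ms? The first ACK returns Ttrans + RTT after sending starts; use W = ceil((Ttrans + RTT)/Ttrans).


Given: Ttrans = 2 ms, RTT = 100 ms (= 2 * Tprop, Tprop = 50 ms)
Time until first ACK returns = Ttrans + RTT = 2 + 100 = 102 ms
Need W * Ttrans >= Ttrans + RTT  ->  W >= (Ttrans + RTT) / Ttrans
(Ttrans + RTT) / Ttrans = 102 / 2 = 51
W_min = ceil(51) = 51

51


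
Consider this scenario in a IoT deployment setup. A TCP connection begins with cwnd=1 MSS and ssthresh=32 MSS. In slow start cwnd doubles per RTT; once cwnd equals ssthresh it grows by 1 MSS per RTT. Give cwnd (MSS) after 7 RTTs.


RTT 0: cwnd = 1 MSS (initial)
RTT 1: cwnd = 2 MSS (slow start, doubled)
RTT 2: cwnd = 4 MSS (slow start, doubled)
RTT 3: cwnd = 8 MSS (slow start, doubled)
RTT 4: cwnd = 16 MSS (slow start, doubled)
RTT 5: cwnd = 32 MSS (slow start, doubled)
RTT 6: cwnd = 33 MSS (congestion avoidance, +1)
RTT 7: cwnd = 34 MSS (congestion avoidance, +1)

34


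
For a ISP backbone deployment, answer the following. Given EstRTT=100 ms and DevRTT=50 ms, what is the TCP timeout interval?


Given: EstRTT = 100 ms, DevRTT = 50 ms
Timeout = EstRTT + 4 * DevRTT
4 * DevRTT = 4 * 50 = 200
Timeout = 100 + 200 = 300 ms

300


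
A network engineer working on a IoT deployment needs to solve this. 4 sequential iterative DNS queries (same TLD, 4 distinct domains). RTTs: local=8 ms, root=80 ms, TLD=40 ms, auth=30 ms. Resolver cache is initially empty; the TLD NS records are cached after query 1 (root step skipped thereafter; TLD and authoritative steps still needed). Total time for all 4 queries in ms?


Lookup 1 (cold cache): local + root + TLD + auth = 8 + 80 + 40 + 30 = 158 ms
Lookups 2..4 (TLD NS cached -> skip root; new domain -> still ask TLD and auth): local + TLD + auth = 8 + 40 + 30 = 78 ms each
Remaining 3 lookups: 3 * 78 = 234 ms
Total = 158 + 234 = 392 ms

392


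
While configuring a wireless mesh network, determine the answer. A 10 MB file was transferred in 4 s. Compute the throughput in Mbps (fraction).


Given: file = 10 MB, time = 4 s
File in Mb = 10 * 8 = 80 Mb
Throughput = 80 / 4 Mbps
Throughput = 20 Mbps

20


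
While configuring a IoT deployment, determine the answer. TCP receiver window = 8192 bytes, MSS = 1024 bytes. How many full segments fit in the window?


Given: RWND = 8192 bytes, MSS = 1024 bytes
Full segments = floor(RWND / MSS)
Full segments = floor(8192 / 1024)
Full segments = floor(8.0) = 8

8


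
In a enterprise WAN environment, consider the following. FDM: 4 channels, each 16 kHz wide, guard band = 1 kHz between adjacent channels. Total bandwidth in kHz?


Given: 4 channels, 16 kHz each, guard = 1 kHz
Channel bandwidth = 4 * 16 = 64 kHz
Guard bands = 3 gaps * 1 kHz = 3 kHz
Total = 64 + 3 = 67 kHz

67


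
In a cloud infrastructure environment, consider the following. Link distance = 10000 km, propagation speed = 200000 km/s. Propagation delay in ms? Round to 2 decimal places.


Given: distance = 10000 km, speed = 200000 km/s
Delay = distance / speed = 10000 / 200000 seconds
Delay in ms = 10000 * 1000 / 200000
Delay = 50.0000 ms
Rounded to 2 dp = 50.00 ms

50.00


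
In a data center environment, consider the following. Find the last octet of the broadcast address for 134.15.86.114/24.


Given: IP = 134.15.86.114, prefix = /24
Host bits = 32 - 24 = 8
Network last octet = 114 AND mask = 0
Host part size = 2^8 - 1 = 255
Broadcast last octet = 0 OR 255 = 255

255


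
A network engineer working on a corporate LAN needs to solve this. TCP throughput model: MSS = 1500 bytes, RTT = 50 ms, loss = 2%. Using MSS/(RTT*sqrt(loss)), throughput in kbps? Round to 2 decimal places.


Given: MSS = 1500 bytes, RTT = 50 ms, loss = 2%
RTT in seconds = 50 / 1000 = 0.05
Loss rate = 2% = 0.02
sqrt(loss) = sqrt(0.02) = 0.141421356237
Throughput (bytes/s) = 1500 / (0.05 * 0.141421356237) = 212132.0344
Throughput (kbps) = 212132.0344 * 8 / 1000 = 1697.056275 -> 1697.06 kbps (2 dp)

1697.06


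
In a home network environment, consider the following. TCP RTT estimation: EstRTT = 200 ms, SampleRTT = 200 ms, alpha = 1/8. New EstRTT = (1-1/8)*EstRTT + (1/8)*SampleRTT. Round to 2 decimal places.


Given: EstRTT = 200 ms, SampleRTT = 200 ms, alpha = 1/8
New EstRTT = (1 - alpha) * EstRTT + alpha * SampleRTT
(7/8) * 200 = 175
(1/8) * 200 = 25
New EstRTT = 175 + 25 = 200 ms -> 200.00 ms (2 dp)

200.00


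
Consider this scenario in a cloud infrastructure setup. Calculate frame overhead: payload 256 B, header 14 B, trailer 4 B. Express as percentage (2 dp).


Given: payload = 256 B, header = 14 B, trailer = 4 B
Overhead bytes = header + trailer = 14 + 4 = 18
Total frame = payload + overhead = 256 + 18 = 274
Overhead % = 18 / 274 * 100 = 6.5693% -> 6.57% (2 dp)

6.57


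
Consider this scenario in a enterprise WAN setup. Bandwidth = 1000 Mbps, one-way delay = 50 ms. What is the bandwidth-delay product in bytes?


Given: bandwidth = 1000 Mbps, delay = 50 ms
BDP in bits = 1000 * 10^6 * 50 / 1000
BDP in bits = 50000000
BDP in bytes = 50000000 / 8 = 6250000

6250000


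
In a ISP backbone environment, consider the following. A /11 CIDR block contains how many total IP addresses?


Given: CIDR prefix /11
Host bits = 32 - 11 = 21
Total addresses = 2^21 = 2097152

2097152


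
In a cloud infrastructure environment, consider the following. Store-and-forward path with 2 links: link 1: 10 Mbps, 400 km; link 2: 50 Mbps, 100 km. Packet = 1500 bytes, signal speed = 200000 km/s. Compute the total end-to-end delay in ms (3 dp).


Packet = 1500 bytes = 12000 bits. Store-and-forward: sum (t_trans + t_prop) per link.
Link 1: t_trans = 12000/(10*10^6) s = 1.2000 ms; t_prop = 400/200000 s = 2.0000 ms; subtotal = 3.2000 ms
Link 2: t_trans = 12000/(50*10^6) s = 0.2400 ms; t_prop = 100/200000 s = 0.5000 ms; subtotal = 0.7400 ms
End-to-end = 3.2000 + 0.7400 = 3.9400 ms -> 3.940 ms (3 dp)

3.940


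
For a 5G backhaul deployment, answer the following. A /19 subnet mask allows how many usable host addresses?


Given: subnet mask /19
Host bits = 32 - 19 = 13
Total addresses = 2^13 = 8192
Usable hosts = 8192 - 2 (network + broadcast) = 8190

8190


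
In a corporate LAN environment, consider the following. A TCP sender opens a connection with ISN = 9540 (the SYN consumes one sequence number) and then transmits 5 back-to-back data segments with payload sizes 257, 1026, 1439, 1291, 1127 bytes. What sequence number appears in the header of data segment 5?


The SYN occupies sequence number ISN = 9540, so the first data byte is ISN + 1 = 9541.
SEQ of data segment i = (ISN + 1) + sum of payload sizes of segments 1..i-1.
Segment 1: SEQ = 9541, payload = 257 bytes
Segment 2: SEQ = 9798, payload = 1026 bytes
Segment 3: SEQ = 10824, payload = 1439 bytes
Segment 4: SEQ = 12263, payload = 1291 bytes
Segment 5: SEQ = 13554, payload = 1127 bytes
SEQ of segment 5 = 9541 + 257 + 1026 + 1439 + 1291 = 13554

13554


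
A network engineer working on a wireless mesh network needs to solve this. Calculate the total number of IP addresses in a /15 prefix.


Given: CIDR prefix /15
Host bits = 32 - 15 = 17
Total addresses = 2^17 = 131072

131072


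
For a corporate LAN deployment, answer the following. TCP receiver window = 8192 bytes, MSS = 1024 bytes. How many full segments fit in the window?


Given: RWND = 8192 bytes, MSS = 1024 bytes
Full segments = floor(RWND / MSS)
Full segments = floor(8192 / 1024)
Full segments = floor(8.0) = 8

8


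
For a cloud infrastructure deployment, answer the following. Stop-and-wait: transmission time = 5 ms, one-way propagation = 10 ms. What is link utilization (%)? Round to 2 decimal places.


Given: Ttrans = 5 ms, Tprop = 10 ms
RTT = 2 * Tprop = 2 * 10 = 20 ms
U = Ttrans / (Ttrans + RTT)
U = 5 / (5 + 20)
U = 5 / 25 = 0.2
U% = 20.00%

20.00


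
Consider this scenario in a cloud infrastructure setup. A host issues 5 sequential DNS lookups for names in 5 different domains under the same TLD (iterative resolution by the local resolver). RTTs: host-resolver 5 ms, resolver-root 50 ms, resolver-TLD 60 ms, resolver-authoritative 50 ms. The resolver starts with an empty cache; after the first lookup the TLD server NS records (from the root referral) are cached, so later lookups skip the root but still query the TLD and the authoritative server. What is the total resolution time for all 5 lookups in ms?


Lookup 1 (cold cache): local + root + TLD + auth = 5 + 50 + 60 + 50 = 165 ms
Lookups 2..5 (TLD NS cached -> skip root; new domain -> still ask TLD and auth): local + TLD + auth = 5 + 60 + 50 = 115 ms each
Remaining 4 lookups: 4 * 115 = 460 ms
Total = 165 + 460 = 625 ms

625


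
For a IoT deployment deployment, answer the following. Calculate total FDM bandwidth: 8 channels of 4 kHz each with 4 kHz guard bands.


Given: 8 channels, 4 kHz each, guard = 4 kHz
Channel bandwidth = 8 * 4 = 32 kHz
Guard bands = 7 gaps * 4 kHz = 28 kHz
Total = 32 + 28 = 60 kHz

60


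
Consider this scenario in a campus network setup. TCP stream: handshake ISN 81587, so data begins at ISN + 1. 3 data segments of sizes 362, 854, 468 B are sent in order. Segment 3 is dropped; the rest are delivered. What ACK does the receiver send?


SYN uses sequence number 81587; first data byte = ISN + 1 = 81588.
Segment 1: SEQ = 81588, len = 362 B, covers [81588, 81949]
Segment 2: SEQ = 81950, len = 854 B, covers [81950, 82803]
Segment 3: SEQ = 82804, len = 468 B, covers [82804, 83271] [LOST]
In-order data received: bytes [81588, 82803] (segments 1..2).
Segment 3 missing -> gap begins at byte 82804.
Cumulative ACK = next expected in-order byte = 81588 + 362 + 854 = 82804

82804


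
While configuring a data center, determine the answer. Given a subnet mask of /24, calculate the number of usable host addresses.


Given: subnet mask /24
Host bits = 32 - 24 = 8
Total addresses = 2^8 = 256
Usable hosts = 256 - 2 (network + broadcast) = 254

254


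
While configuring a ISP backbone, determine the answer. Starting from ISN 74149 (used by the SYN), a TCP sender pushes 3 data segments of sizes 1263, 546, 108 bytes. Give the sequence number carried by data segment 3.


The SYN occupies sequence number ISN = 74149, so the first data byte is ISN + 1 = 74150.
SEQ of data segment i = (ISN + 1) + sum of payload sizes of segments 1..i-1.
Segment 1: SEQ = 74150, payload = 1263 bytes
Segment 2: SEQ = 75413, payload = 546 bytes
Segment 3: SEQ = 75959, payload = 108 bytes
SEQ of segment 3 = 74150 + 1263 + 546 = 75959

75959


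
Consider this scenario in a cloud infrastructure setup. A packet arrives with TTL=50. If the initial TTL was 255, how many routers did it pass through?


Given: initial TTL = 255, received TTL = 50
Hops = initial TTL - received TTL
Hops = 255 - 50 = 205

205


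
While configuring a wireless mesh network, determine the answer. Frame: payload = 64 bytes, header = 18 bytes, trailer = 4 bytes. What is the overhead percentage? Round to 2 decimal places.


Given: payload = 64 B, header = 18 B, trailer = 4 B
Overhead bytes = header + trailer = 18 + 4 = 22
Total frame = payload + overhead = 64 + 22 = 86
Overhead % = 22 / 86 * 100 = 25.5814% -> 25.58% (2 dp)

25.58


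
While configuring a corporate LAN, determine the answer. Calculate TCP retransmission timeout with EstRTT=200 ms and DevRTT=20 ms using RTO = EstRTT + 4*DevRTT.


Given: EstRTT = 200 ms, DevRTT = 20 ms
Timeout = EstRTT + 4 * DevRTT
4 * DevRTT = 4 * 20 = 80
Timeout = 200 + 80 = 280 ms

280


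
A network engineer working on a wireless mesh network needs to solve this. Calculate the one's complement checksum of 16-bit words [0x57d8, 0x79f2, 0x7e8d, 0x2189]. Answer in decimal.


Given words: [0x57d8, 0x79f2, 0x7e8d, 0x2189]
Step 1: Sum all words
Raw sum = 22488 + 31218 + 32397 + 8585 = 94688
Step 2: Fold carry: (29152 + 1) = 29153
One's complement = ~29153 & 0xFFFF = 36382

36382


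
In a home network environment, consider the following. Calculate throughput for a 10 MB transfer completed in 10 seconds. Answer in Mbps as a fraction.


Given: file = 10 MB, time = 10 s
File in Mb = 10 * 8 = 80 Mb
Throughput = 80 / 10 Mbps
Throughput = 8 Mbps

8


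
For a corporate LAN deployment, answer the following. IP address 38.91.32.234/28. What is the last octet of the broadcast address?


Given: IP = 38.91.32.234, prefix = /28
Host bits = 32 - 28 = 4
Network last octet = 234 AND mask = 224
Host part size = 2^4 - 1 = 15
Broadcast last octet = 224 OR 15 = 239

239


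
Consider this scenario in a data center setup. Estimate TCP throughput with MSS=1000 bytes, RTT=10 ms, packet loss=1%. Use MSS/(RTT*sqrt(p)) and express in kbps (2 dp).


Given: MSS = 1000 bytes, RTT = 10 ms, loss = 1%
RTT in seconds = 10 / 1000 = 0.01
Loss rate = 1% = 0.01
sqrt(loss) = sqrt(0.01) = 0.1
Throughput (bytes/s) = 1000 / (0.01 * 0.1) = 1000000.0000
Throughput (kbps) = 1000000.0000 * 8 / 1000 = 8000.000000 -> 8000.00 kbps (2 dp)

8000.00


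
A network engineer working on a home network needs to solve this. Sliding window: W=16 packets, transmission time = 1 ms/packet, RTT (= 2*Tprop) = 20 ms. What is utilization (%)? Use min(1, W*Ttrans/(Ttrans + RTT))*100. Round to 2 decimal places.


Given: W = 16, Ttrans = 1 ms, RTT = 20 ms (= 2 * Tprop, Tprop = 10 ms)
Cycle time = Ttrans + RTT = 1 + 20 = 21 ms (first packet sent until its ACK returns)
W * Ttrans = 16 * 1 = 16 ms of sending per cycle
W * Ttrans / (Ttrans + RTT) = 16 / 21 = 0.761905
U = min(1, 0.761905) = 0.761905
U% = 76.19%

76.19


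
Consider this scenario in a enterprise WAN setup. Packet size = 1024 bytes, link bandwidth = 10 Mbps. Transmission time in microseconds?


Given: packet = 1024 bytes, bandwidth = 10 Mbps
Packet in bits = 1024 * 8 = 8192 bits
Bandwidth = 10 * 10^6 = 10000000 bps
Time = 8192 / 10000000 seconds
Time in us = 8192 * 10^6 / 10000000 = 819.2

819.2


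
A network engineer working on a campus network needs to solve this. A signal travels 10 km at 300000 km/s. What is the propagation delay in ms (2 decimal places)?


Given: distance = 10 km, speed = 300000 km/s
Delay = distance / speed = 10 / 300000 seconds
Delay in ms = 10 * 1000 / 300000
Delay = 0.0333 ms
Rounded to 2 dp = 0.03 ms

0.03


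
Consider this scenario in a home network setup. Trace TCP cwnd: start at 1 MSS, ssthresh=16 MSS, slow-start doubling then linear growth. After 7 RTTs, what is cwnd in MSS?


RTT 0: cwnd = 1 MSS (initial)
RTT 1: cwnd = 2 MSS (slow start, doubled)
RTT 2: cwnd = 4 MSS (slow start, doubled)
RTT 3: cwnd = 8 MSS (slow start, doubled)
RTT 4: cwnd = 16 MSS (slow start, doubled)
RTT 5: cwnd = 17 MSS (congestion avoidance, +1)
RTT 6: cwnd = 18 MSS (congestion avoidance, +1)
RTT 7: cwnd = 19 MSS (congestion avoidance, +1)

19


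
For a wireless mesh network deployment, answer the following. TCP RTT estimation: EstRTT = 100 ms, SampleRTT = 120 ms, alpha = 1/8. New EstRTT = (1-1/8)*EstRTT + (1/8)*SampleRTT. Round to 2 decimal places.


Given: EstRTT = 100 ms, SampleRTT = 120 ms, alpha = 1/8
New EstRTT = (1 - alpha) * EstRTT + alpha * SampleRTT
(7/8) * 100 = 87.5
(1/8) * 120 = 15
New EstRTT = 87.5 + 15 = 102.5 ms -> 102.50 ms (2 dp)

102.50


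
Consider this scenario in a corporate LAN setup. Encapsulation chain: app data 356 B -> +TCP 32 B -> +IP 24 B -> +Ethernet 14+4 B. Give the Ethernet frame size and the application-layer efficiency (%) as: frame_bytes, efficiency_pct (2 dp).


TCP segment = 356 + 32 = 388 B
IP packet = 388 + 24 = 412 B
Ethernet frame = 412 + 14 + 4 = 430 B
Efficiency = app / frame = 356 / 430 = 0.827907 = 82.7907% -> 82.79% (2 dp)

430, 82.79


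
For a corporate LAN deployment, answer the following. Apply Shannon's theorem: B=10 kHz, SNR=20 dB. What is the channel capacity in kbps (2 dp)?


Given: B = 10 kHz, SNR = 20 dB
SNR linear = 10^(20/10) = 100
1 + SNR = 101
log2(101) = 6.6582114828
C = 10 * 1000 * 6.6582114828 = 66582.1148 bps
C = 66.582115 kbps -> 66.58 kbps (2 dp)

66.58


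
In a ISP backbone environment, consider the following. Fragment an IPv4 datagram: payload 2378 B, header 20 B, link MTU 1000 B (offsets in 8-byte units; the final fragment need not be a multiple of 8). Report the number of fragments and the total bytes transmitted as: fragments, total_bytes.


Max data per non-final fragment = floor((MTU - header)/8)*8 = floor((1000 - 20)/8)*8 = floor(980/8)*8 = 976 B
Final fragment needs no 8-byte alignment: it can carry up to MTU - header = 980 B
Non-final fragments needed = ceil((payload - 980) / 976) = ceil(1398/976) = ceil(1.4324) = 2
Number of fragments = 2 + 1 = 3
Fragment sizes (data): 2 * 976 B + 426 B (last, 426 <= 980 OK)
Total bytes sent = payload + n_frags * header = 2378 + 3*20 = 2378 + 60 = 2438 B

3, 2438


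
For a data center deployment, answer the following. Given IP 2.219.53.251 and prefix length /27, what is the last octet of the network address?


Given: IP = 2.219.53.251, prefix = /27
Subnet mask = 255.255.255.224
Last octet of IP: 251
Last octet of mask: 224
Network last octet = 251 AND 224 = 224

224


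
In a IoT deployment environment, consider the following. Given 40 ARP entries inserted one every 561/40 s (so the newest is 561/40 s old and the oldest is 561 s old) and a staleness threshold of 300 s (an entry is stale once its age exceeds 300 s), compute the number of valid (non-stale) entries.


Ages are k * 561/40 s for k = 1..40 (spacing = 14.0250 s).
Entry k is valid iff k * 561/40 <= 300 iff k <= 40 * 300 / 561 = 21.3904
n_valid = floor(21.3904) = 21
(n_stale = 40 - 21 = 19)

21


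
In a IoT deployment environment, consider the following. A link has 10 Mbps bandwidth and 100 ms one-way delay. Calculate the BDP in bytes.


Given: bandwidth = 10 Mbps, delay = 100 ms
BDP in bits = 10 * 10^6 * 100 / 1000
BDP in bits = 1000000
BDP in bytes = 1000000 / 8 = 125000

125000


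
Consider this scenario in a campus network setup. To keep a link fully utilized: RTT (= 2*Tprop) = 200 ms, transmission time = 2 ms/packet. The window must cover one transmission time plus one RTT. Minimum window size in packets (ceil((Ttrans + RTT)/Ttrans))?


Given: Ttrans = 2 ms, RTT = 200 ms (= 2 * Tprop, Tprop = 100 ms)
Time until first ACK returns = Ttrans + RTT = 2 + 200 = 202 ms
Need W * Ttrans >= Ttrans + RTT  ->  W >= (Ttrans + RTT) / Ttrans
(Ttrans + RTT) / Ttrans = 202 / 2 = 101
W_min = ceil(101) = 101

101


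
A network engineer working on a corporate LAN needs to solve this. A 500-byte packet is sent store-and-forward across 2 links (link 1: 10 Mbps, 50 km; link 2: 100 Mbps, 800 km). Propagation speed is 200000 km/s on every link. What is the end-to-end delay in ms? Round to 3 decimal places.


Packet = 500 bytes = 4000 bits. Store-and-forward: sum (t_trans + t_prop) per link.
Link 1: t_trans = 4000/(10*10^6) s = 0.4000 ms; t_prop = 50/200000 s = 0.2500 ms; subtotal = 0.6500 ms
Link 2: t_trans = 4000/(100*10^6) s = 0.0400 ms; t_prop = 800/200000 s = 4.0000 ms; subtotal = 4.0400 ms
End-to-end = 0.6500 + 4.0400 = 4.6900 ms -> 4.690 ms (3 dp)

4.690


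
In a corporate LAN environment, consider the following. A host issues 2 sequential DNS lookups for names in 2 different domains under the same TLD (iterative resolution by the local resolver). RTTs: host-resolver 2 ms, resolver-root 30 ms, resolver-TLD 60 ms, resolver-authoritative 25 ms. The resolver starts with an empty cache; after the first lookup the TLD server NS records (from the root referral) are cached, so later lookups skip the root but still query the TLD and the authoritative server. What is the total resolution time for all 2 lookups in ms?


Lookup 1 (cold cache): local + root + TLD + auth = 2 + 30 + 60 + 25 = 117 ms
Lookups 2..2 (TLD NS cached -> skip root; new domain -> still ask TLD and auth): local + TLD + auth = 2 + 60 + 25 = 87 ms each
Remaining 1 lookups: 1 * 87 = 87 ms
Total = 117 + 87 = 204 ms

204


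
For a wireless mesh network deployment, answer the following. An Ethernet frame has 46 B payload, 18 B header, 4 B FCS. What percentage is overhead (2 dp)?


Given: payload = 46 B, header = 18 B, trailer = 4 B
Overhead bytes = header + trailer = 18 + 4 = 22
Total frame = payload + overhead = 46 + 22 = 68
Overhead % = 22 / 68 * 100 = 32.3529% -> 32.35% (2 dp)

32.35


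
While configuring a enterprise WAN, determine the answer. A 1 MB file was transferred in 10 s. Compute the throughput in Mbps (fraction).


Given: file = 1 MB, time = 10 s
File in Mb = 1 * 8 = 8 Mb
Throughput = 8 / 10 Mbps
Throughput = 4/5 Mbps

4/5


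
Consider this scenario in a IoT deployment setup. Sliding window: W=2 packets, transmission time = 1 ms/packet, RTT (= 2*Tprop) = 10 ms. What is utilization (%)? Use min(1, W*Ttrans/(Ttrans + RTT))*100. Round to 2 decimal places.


Given: W = 2, Ttrans = 1 ms, RTT = 10 ms (= 2 * Tprop, Tprop = 5 ms)
Cycle time = Ttrans + RTT = 1 + 10 = 11 ms (first packet sent until its ACK returns)
W * Ttrans = 2 * 1 = 2 ms of sending per cycle
W * Ttrans / (Ttrans + RTT) = 2 / 11 = 0.181818
U = min(1, 0.181818) = 0.181818
U% = 18.18%

18.18


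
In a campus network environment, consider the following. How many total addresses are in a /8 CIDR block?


Given: CIDR prefix /8
Host bits = 32 - 8 = 24
Total addresses = 2^24 = 16777216

16777216


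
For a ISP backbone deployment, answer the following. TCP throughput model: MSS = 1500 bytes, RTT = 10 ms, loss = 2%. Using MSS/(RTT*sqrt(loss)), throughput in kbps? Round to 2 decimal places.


Given: MSS = 1500 bytes, RTT = 10 ms, loss = 2%
RTT in seconds = 10 / 1000 = 0.01
Loss rate = 2% = 0.02
sqrt(loss) = sqrt(0.02) = 0.141421356237
Throughput (bytes/s) = 1500 / (0.01 * 0.141421356237) = 1060660.1718
Throughput (kbps) = 1060660.1718 * 8 / 1000 = 8485.281374 -> 8485.28 kbps (2 dp)

8485.28


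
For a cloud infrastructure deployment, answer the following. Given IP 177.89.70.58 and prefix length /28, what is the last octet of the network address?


Given: IP = 177.89.70.58, prefix = /28
Subnet mask = 255.255.255.240
Last octet of IP: 58
Last octet of mask: 240
Network last octet = 58 AND 240 = 48

48


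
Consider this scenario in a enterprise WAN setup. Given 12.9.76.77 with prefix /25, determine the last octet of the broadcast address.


Given: IP = 12.9.76.77, prefix = /25
Host bits = 32 - 25 = 7
Network last octet = 77 AND mask = 0
Host part size = 2^7 - 1 = 127
Broadcast last octet = 0 OR 127 = 127

127


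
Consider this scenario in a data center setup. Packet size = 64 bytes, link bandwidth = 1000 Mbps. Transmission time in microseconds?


Given: packet = 64 bytes, bandwidth = 1000 Mbps
Packet in bits = 64 * 8 = 512 bits
Bandwidth = 1000 * 10^6 = 1000000000 bps
Time = 512 / 1000000000 seconds
Time in us = 512 * 10^6 / 1000000000 = 0.512

0.512


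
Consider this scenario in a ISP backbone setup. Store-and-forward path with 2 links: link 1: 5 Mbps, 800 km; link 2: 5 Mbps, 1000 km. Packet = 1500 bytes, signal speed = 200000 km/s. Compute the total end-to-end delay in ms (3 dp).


Packet = 1500 bytes = 12000 bits. Store-and-forward: sum (t_trans + t_prop) per link.
Link 1: t_trans = 12000/(5*10^6) s = 2.4000 ms; t_prop = 800/200000 s = 4.0000 ms; subtotal = 6.4000 ms
Link 2: t_trans = 12000/(5*10^6) s = 2.4000 ms; t_prop = 1000/200000 s = 5.0000 ms; subtotal = 7.4000 ms
End-to-end = 6.4000 + 7.4000 = 13.8000 ms -> 13.800 ms (3 dp)

13.800


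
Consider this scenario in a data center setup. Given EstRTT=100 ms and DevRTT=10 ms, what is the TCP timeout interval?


Given: EstRTT = 100 ms, DevRTT = 10 ms
Timeout = EstRTT + 4 * DevRTT
4 * DevRTT = 4 * 10 = 40
Timeout = 100 + 40 = 140 ms

140


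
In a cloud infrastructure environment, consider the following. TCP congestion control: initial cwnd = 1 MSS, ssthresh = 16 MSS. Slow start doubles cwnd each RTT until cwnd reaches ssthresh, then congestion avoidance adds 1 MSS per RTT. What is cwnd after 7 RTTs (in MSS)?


RTT 0: cwnd = 1 MSS (initial)
RTT 1: cwnd = 2 MSS (slow start, doubled)
RTT 2: cwnd = 4 MSS (slow start, doubled)
RTT 3: cwnd = 8 MSS (slow start, doubled)
RTT 4: cwnd = 16 MSS (slow start, doubled)
RTT 5: cwnd = 17 MSS (congestion avoidance, +1)
RTT 6: cwnd = 18 MSS (congestion avoidance, +1)
RTT 7: cwnd = 19 MSS (congestion avoidance, +1)

19


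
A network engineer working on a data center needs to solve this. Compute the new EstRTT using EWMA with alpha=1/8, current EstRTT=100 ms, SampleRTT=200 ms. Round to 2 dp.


Given: EstRTT = 100 ms, SampleRTT = 200 ms, alpha = 1/8
New EstRTT = (1 - alpha) * EstRTT + alpha * SampleRTT
(7/8) * 100 = 87.5
(1/8) * 200 = 25
New EstRTT = 87.5 + 25 = 112.5 ms -> 112.50 ms (2 dp)

112.50


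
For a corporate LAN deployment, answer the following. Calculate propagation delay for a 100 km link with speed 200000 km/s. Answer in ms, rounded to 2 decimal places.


Given: distance = 100 km, speed = 200000 km/s
Delay = distance / speed = 100 / 200000 seconds
Delay in ms = 100 * 1000 / 200000
Delay = 0.5000 ms
Rounded to 2 dp = 0.50 ms

0.50


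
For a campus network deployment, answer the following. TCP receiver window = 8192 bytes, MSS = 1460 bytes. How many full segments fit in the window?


Given: RWND = 8192 bytes, MSS = 1460 bytes
Full segments = floor(RWND / MSS)
Full segments = floor(8192 / 1460)
Full segments = floor(5.611) = 5

5


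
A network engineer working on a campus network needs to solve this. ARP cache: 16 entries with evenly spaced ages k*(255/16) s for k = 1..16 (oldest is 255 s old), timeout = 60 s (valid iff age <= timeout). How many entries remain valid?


Ages are k * 255/16 s for k = 1..16 (spacing = 15.9375 s).
Entry k is valid iff k * 255/16 <= 60 iff k <= 16 * 60 / 255 = 3.7647
n_valid = floor(3.7647) = 3
(n_stale = 16 - 3 = 13)

3


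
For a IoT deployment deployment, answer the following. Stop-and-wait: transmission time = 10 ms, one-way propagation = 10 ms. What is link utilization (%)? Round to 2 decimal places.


Given: Ttrans = 10 ms, Tprop = 10 ms
RTT = 2 * Tprop = 2 * 10 = 20 ms
U = Ttrans / (Ttrans + RTT)
U = 10 / (10 + 20)
U = 10 / 30 = 0.333333
U% = 33.33%

33.33


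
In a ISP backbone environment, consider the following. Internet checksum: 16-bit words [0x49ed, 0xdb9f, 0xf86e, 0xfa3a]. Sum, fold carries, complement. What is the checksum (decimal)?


Given words: [0x49ed, 0xdb9f, 0xf86e, 0xfa3a]
Step 1: Sum all words
Raw sum = 18925 + 56223 + 63598 + 64058 = 202804
Step 2: Fold carry: (6196 + 3) = 6199
One's complement = ~6199 & 0xFFFF = 59336

59336


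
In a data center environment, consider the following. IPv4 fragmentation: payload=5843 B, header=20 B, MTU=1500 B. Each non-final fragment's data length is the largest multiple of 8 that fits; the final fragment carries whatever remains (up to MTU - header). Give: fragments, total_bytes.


Max data per non-final fragment = floor((MTU - header)/8)*8 = floor((1500 - 20)/8)*8 = floor(1480/8)*8 = 1480 B
Final fragment needs no 8-byte alignment: it can carry up to MTU - header = 1480 B
Non-final fragments needed = ceil((payload - 1480) / 1480) = ceil(4363/1480) = ceil(2.9480) = 3
Number of fragments = 3 + 1 = 4
Fragment sizes (data): 3 * 1480 B + 1403 B (last, 1403 <= 1480 OK)
Total bytes sent = payload + n_frags * header = 5843 + 4*20 = 5843 + 80 = 5923 B

4, 5923
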